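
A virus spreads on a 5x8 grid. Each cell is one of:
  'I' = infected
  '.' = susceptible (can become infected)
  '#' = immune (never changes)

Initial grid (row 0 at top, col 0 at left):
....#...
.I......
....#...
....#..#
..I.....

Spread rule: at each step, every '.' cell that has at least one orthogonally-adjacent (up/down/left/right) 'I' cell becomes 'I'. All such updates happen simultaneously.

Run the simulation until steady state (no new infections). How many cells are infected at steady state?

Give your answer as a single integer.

Step 0 (initial): 2 infected
Step 1: +7 new -> 9 infected
Step 2: +9 new -> 18 infected
Step 3: +5 new -> 23 infected
Step 4: +3 new -> 26 infected
Step 5: +5 new -> 31 infected
Step 6: +3 new -> 34 infected
Step 7: +2 new -> 36 infected
Step 8: +0 new -> 36 infected

Answer: 36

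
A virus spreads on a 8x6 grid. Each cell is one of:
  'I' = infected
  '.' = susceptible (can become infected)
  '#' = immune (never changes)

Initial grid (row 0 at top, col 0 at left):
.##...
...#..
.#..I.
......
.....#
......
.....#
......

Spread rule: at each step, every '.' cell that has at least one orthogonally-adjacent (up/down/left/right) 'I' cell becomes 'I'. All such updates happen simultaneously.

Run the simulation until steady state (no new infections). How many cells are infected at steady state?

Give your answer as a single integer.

Step 0 (initial): 1 infected
Step 1: +4 new -> 5 infected
Step 2: +6 new -> 11 infected
Step 3: +6 new -> 17 infected
Step 4: +6 new -> 23 infected
Step 5: +6 new -> 29 infected
Step 6: +7 new -> 36 infected
Step 7: +3 new -> 39 infected
Step 8: +2 new -> 41 infected
Step 9: +1 new -> 42 infected
Step 10: +0 new -> 42 infected

Answer: 42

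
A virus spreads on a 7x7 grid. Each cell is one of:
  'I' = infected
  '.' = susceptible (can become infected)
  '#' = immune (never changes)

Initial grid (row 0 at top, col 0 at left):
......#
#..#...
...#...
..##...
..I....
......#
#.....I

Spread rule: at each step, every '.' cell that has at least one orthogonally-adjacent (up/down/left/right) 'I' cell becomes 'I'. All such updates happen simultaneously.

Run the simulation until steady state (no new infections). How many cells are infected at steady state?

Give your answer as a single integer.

Step 0 (initial): 2 infected
Step 1: +4 new -> 6 infected
Step 2: +8 new -> 14 infected
Step 3: +8 new -> 22 infected
Step 4: +6 new -> 28 infected
Step 5: +5 new -> 33 infected
Step 6: +5 new -> 38 infected
Step 7: +3 new -> 41 infected
Step 8: +0 new -> 41 infected

Answer: 41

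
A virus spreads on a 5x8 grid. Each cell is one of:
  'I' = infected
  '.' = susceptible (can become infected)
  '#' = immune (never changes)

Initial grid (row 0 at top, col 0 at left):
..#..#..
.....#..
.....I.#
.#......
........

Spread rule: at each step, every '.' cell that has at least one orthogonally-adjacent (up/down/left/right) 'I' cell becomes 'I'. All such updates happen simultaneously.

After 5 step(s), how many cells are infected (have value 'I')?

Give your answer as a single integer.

Step 0 (initial): 1 infected
Step 1: +3 new -> 4 infected
Step 2: +6 new -> 10 infected
Step 3: +9 new -> 19 infected
Step 4: +7 new -> 26 infected
Step 5: +3 new -> 29 infected

Answer: 29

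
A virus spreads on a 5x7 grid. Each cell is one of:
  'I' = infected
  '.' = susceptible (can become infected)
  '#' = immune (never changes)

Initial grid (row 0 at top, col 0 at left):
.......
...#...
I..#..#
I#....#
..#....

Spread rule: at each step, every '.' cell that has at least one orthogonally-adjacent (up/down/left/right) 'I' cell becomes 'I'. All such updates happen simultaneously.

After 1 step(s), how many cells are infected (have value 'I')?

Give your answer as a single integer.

Step 0 (initial): 2 infected
Step 1: +3 new -> 5 infected

Answer: 5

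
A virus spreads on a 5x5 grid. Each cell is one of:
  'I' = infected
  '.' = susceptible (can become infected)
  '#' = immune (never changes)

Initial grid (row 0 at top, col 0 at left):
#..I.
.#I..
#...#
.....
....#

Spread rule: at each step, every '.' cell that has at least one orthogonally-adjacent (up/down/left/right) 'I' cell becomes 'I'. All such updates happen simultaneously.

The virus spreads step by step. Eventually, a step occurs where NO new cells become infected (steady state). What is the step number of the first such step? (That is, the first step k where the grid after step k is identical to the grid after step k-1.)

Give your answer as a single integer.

Step 0 (initial): 2 infected
Step 1: +4 new -> 6 infected
Step 2: +5 new -> 11 infected
Step 3: +3 new -> 14 infected
Step 4: +4 new -> 18 infected
Step 5: +1 new -> 19 infected
Step 6: +0 new -> 19 infected

Answer: 6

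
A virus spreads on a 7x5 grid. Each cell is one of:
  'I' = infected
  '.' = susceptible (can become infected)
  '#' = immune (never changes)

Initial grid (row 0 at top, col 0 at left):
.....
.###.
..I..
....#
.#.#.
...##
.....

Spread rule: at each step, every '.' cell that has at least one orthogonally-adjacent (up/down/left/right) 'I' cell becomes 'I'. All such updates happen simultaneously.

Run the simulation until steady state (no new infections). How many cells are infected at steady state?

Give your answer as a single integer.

Step 0 (initial): 1 infected
Step 1: +3 new -> 4 infected
Step 2: +5 new -> 9 infected
Step 3: +4 new -> 13 infected
Step 4: +5 new -> 18 infected
Step 5: +5 new -> 23 infected
Step 6: +3 new -> 26 infected
Step 7: +0 new -> 26 infected

Answer: 26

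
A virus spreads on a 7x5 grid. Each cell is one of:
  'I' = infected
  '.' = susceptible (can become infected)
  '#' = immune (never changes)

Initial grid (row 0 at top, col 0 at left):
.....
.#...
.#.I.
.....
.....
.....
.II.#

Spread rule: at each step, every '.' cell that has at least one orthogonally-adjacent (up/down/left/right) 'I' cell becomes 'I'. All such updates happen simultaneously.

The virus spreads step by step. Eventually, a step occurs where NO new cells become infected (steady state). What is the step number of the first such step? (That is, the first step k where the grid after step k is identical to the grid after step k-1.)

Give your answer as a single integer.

Answer: 7

Derivation:
Step 0 (initial): 3 infected
Step 1: +8 new -> 11 infected
Step 2: +10 new -> 21 infected
Step 3: +6 new -> 27 infected
Step 4: +2 new -> 29 infected
Step 5: +2 new -> 31 infected
Step 6: +1 new -> 32 infected
Step 7: +0 new -> 32 infected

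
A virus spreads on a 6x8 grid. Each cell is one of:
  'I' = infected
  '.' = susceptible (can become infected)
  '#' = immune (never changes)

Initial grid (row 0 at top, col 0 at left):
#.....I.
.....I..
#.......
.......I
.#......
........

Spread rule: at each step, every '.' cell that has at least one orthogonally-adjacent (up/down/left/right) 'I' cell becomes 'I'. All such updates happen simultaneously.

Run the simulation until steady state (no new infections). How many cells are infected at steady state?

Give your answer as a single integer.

Step 0 (initial): 3 infected
Step 1: +8 new -> 11 infected
Step 2: +8 new -> 19 infected
Step 3: +6 new -> 25 infected
Step 4: +6 new -> 31 infected
Step 5: +6 new -> 37 infected
Step 6: +3 new -> 40 infected
Step 7: +2 new -> 42 infected
Step 8: +2 new -> 44 infected
Step 9: +1 new -> 45 infected
Step 10: +0 new -> 45 infected

Answer: 45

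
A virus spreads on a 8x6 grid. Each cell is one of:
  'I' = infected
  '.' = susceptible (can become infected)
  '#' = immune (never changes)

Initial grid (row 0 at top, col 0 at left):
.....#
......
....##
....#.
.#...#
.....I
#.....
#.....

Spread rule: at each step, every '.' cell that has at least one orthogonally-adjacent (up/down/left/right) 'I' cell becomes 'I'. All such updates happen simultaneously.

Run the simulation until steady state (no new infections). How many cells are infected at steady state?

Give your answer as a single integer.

Answer: 39

Derivation:
Step 0 (initial): 1 infected
Step 1: +2 new -> 3 infected
Step 2: +4 new -> 7 infected
Step 3: +4 new -> 11 infected
Step 4: +5 new -> 16 infected
Step 5: +5 new -> 21 infected
Step 6: +5 new -> 26 infected
Step 7: +5 new -> 31 infected
Step 8: +5 new -> 36 infected
Step 9: +2 new -> 38 infected
Step 10: +1 new -> 39 infected
Step 11: +0 new -> 39 infected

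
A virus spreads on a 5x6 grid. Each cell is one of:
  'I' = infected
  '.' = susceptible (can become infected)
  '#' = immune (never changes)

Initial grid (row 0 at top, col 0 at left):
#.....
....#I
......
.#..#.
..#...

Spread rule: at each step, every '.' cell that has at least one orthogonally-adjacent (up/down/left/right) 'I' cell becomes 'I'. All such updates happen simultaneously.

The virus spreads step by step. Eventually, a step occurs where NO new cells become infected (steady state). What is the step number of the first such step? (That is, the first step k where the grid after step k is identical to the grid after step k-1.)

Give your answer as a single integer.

Step 0 (initial): 1 infected
Step 1: +2 new -> 3 infected
Step 2: +3 new -> 6 infected
Step 3: +3 new -> 9 infected
Step 4: +5 new -> 14 infected
Step 5: +5 new -> 19 infected
Step 6: +2 new -> 21 infected
Step 7: +2 new -> 23 infected
Step 8: +1 new -> 24 infected
Step 9: +1 new -> 25 infected
Step 10: +0 new -> 25 infected

Answer: 10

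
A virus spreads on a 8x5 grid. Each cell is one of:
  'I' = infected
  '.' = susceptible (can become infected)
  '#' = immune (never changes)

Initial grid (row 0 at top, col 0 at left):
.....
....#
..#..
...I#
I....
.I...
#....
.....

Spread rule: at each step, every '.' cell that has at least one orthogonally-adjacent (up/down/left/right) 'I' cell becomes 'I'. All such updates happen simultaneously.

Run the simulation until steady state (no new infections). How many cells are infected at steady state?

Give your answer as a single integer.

Step 0 (initial): 3 infected
Step 1: +8 new -> 11 infected
Step 2: +9 new -> 20 infected
Step 3: +8 new -> 28 infected
Step 4: +6 new -> 34 infected
Step 5: +2 new -> 36 infected
Step 6: +0 new -> 36 infected

Answer: 36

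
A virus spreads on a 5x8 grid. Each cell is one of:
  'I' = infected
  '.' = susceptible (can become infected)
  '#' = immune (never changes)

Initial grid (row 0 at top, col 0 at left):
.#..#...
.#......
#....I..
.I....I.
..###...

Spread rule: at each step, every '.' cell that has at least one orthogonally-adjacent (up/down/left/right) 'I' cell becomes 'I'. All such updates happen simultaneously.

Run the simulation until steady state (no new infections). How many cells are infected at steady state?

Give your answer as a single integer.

Step 0 (initial): 3 infected
Step 1: +10 new -> 13 infected
Step 2: +11 new -> 24 infected
Step 3: +4 new -> 28 infected
Step 4: +3 new -> 31 infected
Step 5: +0 new -> 31 infected

Answer: 31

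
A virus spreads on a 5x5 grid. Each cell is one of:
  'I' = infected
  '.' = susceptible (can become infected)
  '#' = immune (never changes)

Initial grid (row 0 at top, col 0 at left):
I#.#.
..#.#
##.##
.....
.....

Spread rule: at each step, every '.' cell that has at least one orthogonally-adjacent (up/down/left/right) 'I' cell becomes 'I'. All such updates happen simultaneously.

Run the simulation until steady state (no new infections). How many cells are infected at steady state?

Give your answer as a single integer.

Step 0 (initial): 1 infected
Step 1: +1 new -> 2 infected
Step 2: +1 new -> 3 infected
Step 3: +0 new -> 3 infected

Answer: 3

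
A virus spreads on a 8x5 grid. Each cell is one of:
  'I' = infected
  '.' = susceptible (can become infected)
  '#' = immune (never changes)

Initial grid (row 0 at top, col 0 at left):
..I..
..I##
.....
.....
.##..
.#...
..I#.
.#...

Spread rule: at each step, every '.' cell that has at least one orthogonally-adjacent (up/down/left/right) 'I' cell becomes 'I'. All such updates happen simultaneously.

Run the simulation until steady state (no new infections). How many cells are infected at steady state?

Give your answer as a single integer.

Answer: 33

Derivation:
Step 0 (initial): 3 infected
Step 1: +7 new -> 10 infected
Step 2: +9 new -> 19 infected
Step 3: +9 new -> 28 infected
Step 4: +5 new -> 33 infected
Step 5: +0 new -> 33 infected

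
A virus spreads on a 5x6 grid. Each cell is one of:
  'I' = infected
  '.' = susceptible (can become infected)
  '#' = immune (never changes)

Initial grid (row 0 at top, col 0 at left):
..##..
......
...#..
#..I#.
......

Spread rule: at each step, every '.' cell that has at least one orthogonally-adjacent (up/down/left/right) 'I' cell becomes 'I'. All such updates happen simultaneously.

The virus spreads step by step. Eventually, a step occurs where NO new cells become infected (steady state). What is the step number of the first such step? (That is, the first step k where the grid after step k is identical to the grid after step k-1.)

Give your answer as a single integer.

Step 0 (initial): 1 infected
Step 1: +2 new -> 3 infected
Step 2: +4 new -> 7 infected
Step 3: +4 new -> 11 infected
Step 4: +5 new -> 16 infected
Step 5: +4 new -> 20 infected
Step 6: +4 new -> 24 infected
Step 7: +1 new -> 25 infected
Step 8: +0 new -> 25 infected

Answer: 8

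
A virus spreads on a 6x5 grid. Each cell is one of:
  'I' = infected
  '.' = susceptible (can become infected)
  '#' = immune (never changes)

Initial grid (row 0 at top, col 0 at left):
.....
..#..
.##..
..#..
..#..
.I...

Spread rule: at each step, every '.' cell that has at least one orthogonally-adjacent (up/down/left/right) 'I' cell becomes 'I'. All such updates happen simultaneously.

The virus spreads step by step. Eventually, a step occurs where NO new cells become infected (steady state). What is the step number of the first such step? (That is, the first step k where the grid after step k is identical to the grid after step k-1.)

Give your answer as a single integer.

Step 0 (initial): 1 infected
Step 1: +3 new -> 4 infected
Step 2: +3 new -> 7 infected
Step 3: +3 new -> 10 infected
Step 4: +3 new -> 13 infected
Step 5: +3 new -> 16 infected
Step 6: +4 new -> 20 infected
Step 7: +3 new -> 23 infected
Step 8: +2 new -> 25 infected
Step 9: +0 new -> 25 infected

Answer: 9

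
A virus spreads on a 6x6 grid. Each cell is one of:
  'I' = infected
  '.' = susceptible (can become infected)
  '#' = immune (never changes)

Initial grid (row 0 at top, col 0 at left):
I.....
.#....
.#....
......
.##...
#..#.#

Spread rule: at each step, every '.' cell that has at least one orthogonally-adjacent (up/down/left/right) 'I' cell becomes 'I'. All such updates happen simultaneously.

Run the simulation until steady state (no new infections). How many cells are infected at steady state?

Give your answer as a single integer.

Answer: 27

Derivation:
Step 0 (initial): 1 infected
Step 1: +2 new -> 3 infected
Step 2: +2 new -> 5 infected
Step 3: +3 new -> 8 infected
Step 4: +5 new -> 13 infected
Step 5: +4 new -> 17 infected
Step 6: +3 new -> 20 infected
Step 7: +3 new -> 23 infected
Step 8: +2 new -> 25 infected
Step 9: +2 new -> 27 infected
Step 10: +0 new -> 27 infected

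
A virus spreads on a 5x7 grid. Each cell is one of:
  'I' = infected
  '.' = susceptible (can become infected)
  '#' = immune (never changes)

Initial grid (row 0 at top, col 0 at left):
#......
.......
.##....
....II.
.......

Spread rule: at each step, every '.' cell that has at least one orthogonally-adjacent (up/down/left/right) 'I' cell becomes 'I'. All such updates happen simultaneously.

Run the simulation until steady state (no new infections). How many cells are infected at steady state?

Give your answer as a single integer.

Step 0 (initial): 2 infected
Step 1: +6 new -> 8 infected
Step 2: +7 new -> 15 infected
Step 3: +6 new -> 21 infected
Step 4: +5 new -> 26 infected
Step 5: +4 new -> 30 infected
Step 6: +2 new -> 32 infected
Step 7: +0 new -> 32 infected

Answer: 32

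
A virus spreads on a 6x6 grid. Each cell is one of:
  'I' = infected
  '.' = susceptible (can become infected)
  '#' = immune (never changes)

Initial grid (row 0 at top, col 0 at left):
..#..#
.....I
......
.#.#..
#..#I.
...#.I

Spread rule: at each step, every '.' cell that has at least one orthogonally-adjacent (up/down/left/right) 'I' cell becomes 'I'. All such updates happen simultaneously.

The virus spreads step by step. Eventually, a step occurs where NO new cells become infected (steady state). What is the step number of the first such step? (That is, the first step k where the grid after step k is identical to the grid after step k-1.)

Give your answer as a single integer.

Answer: 10

Derivation:
Step 0 (initial): 3 infected
Step 1: +5 new -> 8 infected
Step 2: +4 new -> 12 infected
Step 3: +3 new -> 15 infected
Step 4: +2 new -> 17 infected
Step 5: +4 new -> 21 infected
Step 6: +3 new -> 24 infected
Step 7: +3 new -> 27 infected
Step 8: +1 new -> 28 infected
Step 9: +1 new -> 29 infected
Step 10: +0 new -> 29 infected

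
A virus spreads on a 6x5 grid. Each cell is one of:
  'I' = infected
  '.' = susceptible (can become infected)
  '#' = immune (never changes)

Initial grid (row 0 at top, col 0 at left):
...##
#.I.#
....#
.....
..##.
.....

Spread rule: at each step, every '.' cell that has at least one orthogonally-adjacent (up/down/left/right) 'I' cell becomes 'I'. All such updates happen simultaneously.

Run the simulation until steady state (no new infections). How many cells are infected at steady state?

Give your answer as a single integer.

Step 0 (initial): 1 infected
Step 1: +4 new -> 5 infected
Step 2: +4 new -> 9 infected
Step 3: +4 new -> 13 infected
Step 4: +3 new -> 16 infected
Step 5: +3 new -> 19 infected
Step 6: +3 new -> 22 infected
Step 7: +1 new -> 23 infected
Step 8: +0 new -> 23 infected

Answer: 23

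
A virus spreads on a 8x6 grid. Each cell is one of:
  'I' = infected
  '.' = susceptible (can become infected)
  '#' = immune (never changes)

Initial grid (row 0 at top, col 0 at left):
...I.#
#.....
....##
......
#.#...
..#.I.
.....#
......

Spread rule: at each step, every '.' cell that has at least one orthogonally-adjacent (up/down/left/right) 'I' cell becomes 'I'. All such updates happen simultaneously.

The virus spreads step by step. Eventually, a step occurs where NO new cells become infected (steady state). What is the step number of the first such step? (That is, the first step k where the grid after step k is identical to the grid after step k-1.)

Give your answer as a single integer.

Answer: 7

Derivation:
Step 0 (initial): 2 infected
Step 1: +7 new -> 9 infected
Step 2: +9 new -> 18 infected
Step 3: +9 new -> 27 infected
Step 4: +4 new -> 31 infected
Step 5: +5 new -> 36 infected
Step 6: +4 new -> 40 infected
Step 7: +0 new -> 40 infected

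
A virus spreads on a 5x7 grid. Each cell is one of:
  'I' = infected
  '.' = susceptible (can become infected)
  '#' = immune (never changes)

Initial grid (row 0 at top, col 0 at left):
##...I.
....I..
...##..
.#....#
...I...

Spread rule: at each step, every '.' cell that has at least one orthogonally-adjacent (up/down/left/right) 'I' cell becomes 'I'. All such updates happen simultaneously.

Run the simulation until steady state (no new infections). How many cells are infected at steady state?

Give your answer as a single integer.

Answer: 29

Derivation:
Step 0 (initial): 3 infected
Step 1: +7 new -> 10 infected
Step 2: +8 new -> 18 infected
Step 3: +7 new -> 25 infected
Step 4: +3 new -> 28 infected
Step 5: +1 new -> 29 infected
Step 6: +0 new -> 29 infected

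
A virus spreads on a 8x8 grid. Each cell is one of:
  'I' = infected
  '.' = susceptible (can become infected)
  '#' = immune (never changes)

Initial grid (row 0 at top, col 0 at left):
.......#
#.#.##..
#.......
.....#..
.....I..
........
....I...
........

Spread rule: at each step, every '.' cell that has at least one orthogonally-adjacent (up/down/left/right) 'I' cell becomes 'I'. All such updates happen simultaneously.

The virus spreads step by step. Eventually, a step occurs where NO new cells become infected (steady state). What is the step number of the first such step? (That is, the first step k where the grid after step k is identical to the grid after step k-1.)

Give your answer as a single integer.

Answer: 10

Derivation:
Step 0 (initial): 2 infected
Step 1: +7 new -> 9 infected
Step 2: +10 new -> 19 infected
Step 3: +11 new -> 30 infected
Step 4: +10 new -> 40 infected
Step 5: +8 new -> 48 infected
Step 6: +4 new -> 52 infected
Step 7: +3 new -> 55 infected
Step 8: +1 new -> 56 infected
Step 9: +1 new -> 57 infected
Step 10: +0 new -> 57 infected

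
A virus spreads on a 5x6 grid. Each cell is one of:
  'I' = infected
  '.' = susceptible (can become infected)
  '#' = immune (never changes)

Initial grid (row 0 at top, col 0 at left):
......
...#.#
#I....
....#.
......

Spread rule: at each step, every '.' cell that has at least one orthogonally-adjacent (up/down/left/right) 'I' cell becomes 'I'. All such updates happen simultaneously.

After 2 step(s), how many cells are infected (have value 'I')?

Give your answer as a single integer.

Step 0 (initial): 1 infected
Step 1: +3 new -> 4 infected
Step 2: +7 new -> 11 infected

Answer: 11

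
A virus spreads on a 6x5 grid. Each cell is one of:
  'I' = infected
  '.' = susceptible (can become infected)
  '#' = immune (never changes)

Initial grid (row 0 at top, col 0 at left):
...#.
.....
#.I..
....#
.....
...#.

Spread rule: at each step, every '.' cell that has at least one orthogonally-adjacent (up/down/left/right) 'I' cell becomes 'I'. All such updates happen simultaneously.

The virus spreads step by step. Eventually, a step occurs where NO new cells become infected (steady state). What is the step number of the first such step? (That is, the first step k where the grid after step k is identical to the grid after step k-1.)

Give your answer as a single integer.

Answer: 6

Derivation:
Step 0 (initial): 1 infected
Step 1: +4 new -> 5 infected
Step 2: +7 new -> 12 infected
Step 3: +7 new -> 19 infected
Step 4: +5 new -> 24 infected
Step 5: +2 new -> 26 infected
Step 6: +0 new -> 26 infected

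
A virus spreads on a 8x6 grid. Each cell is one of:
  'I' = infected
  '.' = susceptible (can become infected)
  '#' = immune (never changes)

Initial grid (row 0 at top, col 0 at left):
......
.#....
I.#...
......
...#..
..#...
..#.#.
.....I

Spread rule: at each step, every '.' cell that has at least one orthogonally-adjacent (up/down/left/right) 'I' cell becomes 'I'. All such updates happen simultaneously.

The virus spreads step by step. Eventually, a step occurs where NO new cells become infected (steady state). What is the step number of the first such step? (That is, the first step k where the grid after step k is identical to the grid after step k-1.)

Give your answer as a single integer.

Step 0 (initial): 2 infected
Step 1: +5 new -> 7 infected
Step 2: +5 new -> 12 infected
Step 3: +8 new -> 20 infected
Step 4: +9 new -> 29 infected
Step 5: +7 new -> 36 infected
Step 6: +4 new -> 40 infected
Step 7: +2 new -> 42 infected
Step 8: +0 new -> 42 infected

Answer: 8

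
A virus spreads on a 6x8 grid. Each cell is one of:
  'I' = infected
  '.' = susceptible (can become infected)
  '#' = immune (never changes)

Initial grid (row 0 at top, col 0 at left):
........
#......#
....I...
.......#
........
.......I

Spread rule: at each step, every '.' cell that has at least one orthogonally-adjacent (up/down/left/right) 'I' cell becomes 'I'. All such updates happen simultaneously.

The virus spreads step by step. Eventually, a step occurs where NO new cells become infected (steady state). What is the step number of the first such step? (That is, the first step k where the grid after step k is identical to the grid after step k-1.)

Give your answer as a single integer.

Step 0 (initial): 2 infected
Step 1: +6 new -> 8 infected
Step 2: +10 new -> 18 infected
Step 3: +11 new -> 29 infected
Step 4: +7 new -> 36 infected
Step 5: +5 new -> 41 infected
Step 6: +3 new -> 44 infected
Step 7: +1 new -> 45 infected
Step 8: +0 new -> 45 infected

Answer: 8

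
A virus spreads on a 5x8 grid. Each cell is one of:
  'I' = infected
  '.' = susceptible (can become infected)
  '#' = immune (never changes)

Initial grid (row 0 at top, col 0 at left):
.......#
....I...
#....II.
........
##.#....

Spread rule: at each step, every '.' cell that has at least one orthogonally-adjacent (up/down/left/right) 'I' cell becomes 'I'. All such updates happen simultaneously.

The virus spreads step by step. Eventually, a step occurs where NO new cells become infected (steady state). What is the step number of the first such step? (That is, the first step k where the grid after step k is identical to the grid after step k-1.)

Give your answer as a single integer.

Answer: 7

Derivation:
Step 0 (initial): 3 infected
Step 1: +8 new -> 11 infected
Step 2: +10 new -> 21 infected
Step 3: +6 new -> 27 infected
Step 4: +4 new -> 31 infected
Step 5: +3 new -> 34 infected
Step 6: +1 new -> 35 infected
Step 7: +0 new -> 35 infected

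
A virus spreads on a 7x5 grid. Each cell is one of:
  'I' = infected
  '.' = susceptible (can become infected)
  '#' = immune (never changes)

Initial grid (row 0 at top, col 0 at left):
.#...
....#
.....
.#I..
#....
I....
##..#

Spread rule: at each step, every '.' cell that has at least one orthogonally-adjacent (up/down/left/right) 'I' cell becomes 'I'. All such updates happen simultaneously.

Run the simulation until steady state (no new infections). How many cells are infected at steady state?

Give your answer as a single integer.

Step 0 (initial): 2 infected
Step 1: +4 new -> 6 infected
Step 2: +7 new -> 13 infected
Step 3: +8 new -> 21 infected
Step 4: +5 new -> 26 infected
Step 5: +2 new -> 28 infected
Step 6: +0 new -> 28 infected

Answer: 28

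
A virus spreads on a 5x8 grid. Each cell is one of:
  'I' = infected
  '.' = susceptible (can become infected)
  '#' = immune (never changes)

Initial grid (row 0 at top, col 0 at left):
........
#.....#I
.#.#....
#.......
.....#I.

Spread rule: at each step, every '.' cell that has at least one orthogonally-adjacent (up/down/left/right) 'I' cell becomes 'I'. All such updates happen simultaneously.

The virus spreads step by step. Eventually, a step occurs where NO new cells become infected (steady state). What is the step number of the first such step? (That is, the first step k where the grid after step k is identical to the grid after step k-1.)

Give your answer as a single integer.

Step 0 (initial): 2 infected
Step 1: +4 new -> 6 infected
Step 2: +4 new -> 10 infected
Step 3: +3 new -> 13 infected
Step 4: +5 new -> 18 infected
Step 5: +4 new -> 22 infected
Step 6: +5 new -> 27 infected
Step 7: +3 new -> 30 infected
Step 8: +3 new -> 33 infected
Step 9: +0 new -> 33 infected

Answer: 9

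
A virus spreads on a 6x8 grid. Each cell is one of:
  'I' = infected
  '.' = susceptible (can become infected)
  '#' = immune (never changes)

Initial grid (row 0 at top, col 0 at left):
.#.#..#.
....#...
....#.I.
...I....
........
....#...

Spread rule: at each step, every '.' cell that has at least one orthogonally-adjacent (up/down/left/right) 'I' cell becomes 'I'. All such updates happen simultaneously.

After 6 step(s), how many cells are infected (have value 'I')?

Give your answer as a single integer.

Step 0 (initial): 2 infected
Step 1: +8 new -> 10 infected
Step 2: +11 new -> 21 infected
Step 3: +10 new -> 31 infected
Step 4: +8 new -> 39 infected
Step 5: +2 new -> 41 infected
Step 6: +1 new -> 42 infected

Answer: 42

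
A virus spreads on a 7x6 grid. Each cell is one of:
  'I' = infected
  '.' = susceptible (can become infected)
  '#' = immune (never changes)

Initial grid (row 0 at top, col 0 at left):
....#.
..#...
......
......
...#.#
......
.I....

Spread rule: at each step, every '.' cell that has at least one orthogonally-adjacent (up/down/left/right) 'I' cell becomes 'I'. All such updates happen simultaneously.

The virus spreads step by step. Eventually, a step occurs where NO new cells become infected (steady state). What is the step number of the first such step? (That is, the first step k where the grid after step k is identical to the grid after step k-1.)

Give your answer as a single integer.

Answer: 11

Derivation:
Step 0 (initial): 1 infected
Step 1: +3 new -> 4 infected
Step 2: +4 new -> 8 infected
Step 3: +5 new -> 13 infected
Step 4: +5 new -> 18 infected
Step 5: +6 new -> 24 infected
Step 6: +4 new -> 28 infected
Step 7: +5 new -> 33 infected
Step 8: +3 new -> 36 infected
Step 9: +1 new -> 37 infected
Step 10: +1 new -> 38 infected
Step 11: +0 new -> 38 infected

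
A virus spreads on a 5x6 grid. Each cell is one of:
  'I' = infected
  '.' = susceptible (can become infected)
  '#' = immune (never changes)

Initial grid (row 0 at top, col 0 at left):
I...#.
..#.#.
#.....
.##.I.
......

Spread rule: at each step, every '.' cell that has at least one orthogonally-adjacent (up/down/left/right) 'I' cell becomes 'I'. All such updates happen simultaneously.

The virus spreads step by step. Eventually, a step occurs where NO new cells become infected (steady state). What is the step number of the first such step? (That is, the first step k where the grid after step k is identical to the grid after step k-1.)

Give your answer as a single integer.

Answer: 7

Derivation:
Step 0 (initial): 2 infected
Step 1: +6 new -> 8 infected
Step 2: +6 new -> 14 infected
Step 3: +6 new -> 20 infected
Step 4: +2 new -> 22 infected
Step 5: +1 new -> 23 infected
Step 6: +1 new -> 24 infected
Step 7: +0 new -> 24 infected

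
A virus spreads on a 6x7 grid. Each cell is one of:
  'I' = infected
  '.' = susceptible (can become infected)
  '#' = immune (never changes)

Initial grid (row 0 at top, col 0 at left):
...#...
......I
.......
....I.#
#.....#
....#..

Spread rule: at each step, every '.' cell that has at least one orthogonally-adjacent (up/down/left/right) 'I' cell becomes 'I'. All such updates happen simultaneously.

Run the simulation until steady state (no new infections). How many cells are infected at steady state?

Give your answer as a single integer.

Step 0 (initial): 2 infected
Step 1: +7 new -> 9 infected
Step 2: +7 new -> 16 infected
Step 3: +7 new -> 23 infected
Step 4: +6 new -> 29 infected
Step 5: +4 new -> 33 infected
Step 6: +3 new -> 36 infected
Step 7: +1 new -> 37 infected
Step 8: +0 new -> 37 infected

Answer: 37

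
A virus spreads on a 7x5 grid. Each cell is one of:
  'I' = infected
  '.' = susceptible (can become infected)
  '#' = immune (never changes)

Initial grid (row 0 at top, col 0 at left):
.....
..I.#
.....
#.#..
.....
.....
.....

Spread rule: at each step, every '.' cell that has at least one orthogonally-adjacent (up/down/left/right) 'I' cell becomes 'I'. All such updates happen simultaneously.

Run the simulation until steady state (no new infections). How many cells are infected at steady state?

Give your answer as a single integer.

Step 0 (initial): 1 infected
Step 1: +4 new -> 5 infected
Step 2: +5 new -> 10 infected
Step 3: +6 new -> 16 infected
Step 4: +3 new -> 19 infected
Step 5: +5 new -> 24 infected
Step 6: +5 new -> 29 infected
Step 7: +3 new -> 32 infected
Step 8: +0 new -> 32 infected

Answer: 32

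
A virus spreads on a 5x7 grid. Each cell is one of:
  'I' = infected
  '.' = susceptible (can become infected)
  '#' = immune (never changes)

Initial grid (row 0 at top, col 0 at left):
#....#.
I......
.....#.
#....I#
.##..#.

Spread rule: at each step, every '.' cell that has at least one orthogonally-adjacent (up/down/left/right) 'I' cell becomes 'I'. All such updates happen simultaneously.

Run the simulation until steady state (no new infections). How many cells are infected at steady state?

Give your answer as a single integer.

Step 0 (initial): 2 infected
Step 1: +3 new -> 5 infected
Step 2: +6 new -> 11 infected
Step 3: +8 new -> 19 infected
Step 4: +3 new -> 22 infected
Step 5: +1 new -> 23 infected
Step 6: +2 new -> 25 infected
Step 7: +0 new -> 25 infected

Answer: 25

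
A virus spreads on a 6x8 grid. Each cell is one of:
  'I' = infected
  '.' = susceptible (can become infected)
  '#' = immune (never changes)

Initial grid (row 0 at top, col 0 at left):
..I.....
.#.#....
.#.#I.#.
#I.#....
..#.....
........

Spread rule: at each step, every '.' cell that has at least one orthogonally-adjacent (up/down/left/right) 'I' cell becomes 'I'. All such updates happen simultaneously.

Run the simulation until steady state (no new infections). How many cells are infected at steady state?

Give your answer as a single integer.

Step 0 (initial): 3 infected
Step 1: +8 new -> 11 infected
Step 2: +8 new -> 19 infected
Step 3: +9 new -> 28 infected
Step 4: +7 new -> 35 infected
Step 5: +4 new -> 39 infected
Step 6: +1 new -> 40 infected
Step 7: +0 new -> 40 infected

Answer: 40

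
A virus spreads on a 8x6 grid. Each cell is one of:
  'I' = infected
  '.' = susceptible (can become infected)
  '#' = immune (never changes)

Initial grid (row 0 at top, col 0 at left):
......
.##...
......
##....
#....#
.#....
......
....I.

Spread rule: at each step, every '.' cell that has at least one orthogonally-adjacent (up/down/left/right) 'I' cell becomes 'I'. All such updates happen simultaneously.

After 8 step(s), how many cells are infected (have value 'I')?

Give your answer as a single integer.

Answer: 36

Derivation:
Step 0 (initial): 1 infected
Step 1: +3 new -> 4 infected
Step 2: +4 new -> 8 infected
Step 3: +5 new -> 13 infected
Step 4: +5 new -> 18 infected
Step 5: +5 new -> 23 infected
Step 6: +6 new -> 29 infected
Step 7: +4 new -> 33 infected
Step 8: +3 new -> 36 infected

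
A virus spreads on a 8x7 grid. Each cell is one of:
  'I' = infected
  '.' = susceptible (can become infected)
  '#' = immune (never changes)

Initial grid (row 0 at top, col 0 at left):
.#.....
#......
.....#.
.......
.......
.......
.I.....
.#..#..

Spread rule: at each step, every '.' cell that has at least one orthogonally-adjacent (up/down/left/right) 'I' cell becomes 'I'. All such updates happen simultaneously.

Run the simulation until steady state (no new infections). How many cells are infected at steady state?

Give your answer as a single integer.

Step 0 (initial): 1 infected
Step 1: +3 new -> 4 infected
Step 2: +6 new -> 10 infected
Step 3: +6 new -> 16 infected
Step 4: +6 new -> 22 infected
Step 5: +8 new -> 30 infected
Step 6: +6 new -> 36 infected
Step 7: +5 new -> 41 infected
Step 8: +3 new -> 44 infected
Step 9: +3 new -> 47 infected
Step 10: +2 new -> 49 infected
Step 11: +1 new -> 50 infected
Step 12: +0 new -> 50 infected

Answer: 50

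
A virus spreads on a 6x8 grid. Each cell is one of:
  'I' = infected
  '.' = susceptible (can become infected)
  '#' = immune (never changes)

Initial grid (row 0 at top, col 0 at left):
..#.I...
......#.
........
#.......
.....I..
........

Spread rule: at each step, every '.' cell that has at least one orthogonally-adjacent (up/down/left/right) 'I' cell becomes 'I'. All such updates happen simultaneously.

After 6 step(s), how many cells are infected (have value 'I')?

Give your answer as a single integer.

Step 0 (initial): 2 infected
Step 1: +7 new -> 9 infected
Step 2: +11 new -> 20 infected
Step 3: +9 new -> 29 infected
Step 4: +7 new -> 36 infected
Step 5: +6 new -> 42 infected
Step 6: +3 new -> 45 infected

Answer: 45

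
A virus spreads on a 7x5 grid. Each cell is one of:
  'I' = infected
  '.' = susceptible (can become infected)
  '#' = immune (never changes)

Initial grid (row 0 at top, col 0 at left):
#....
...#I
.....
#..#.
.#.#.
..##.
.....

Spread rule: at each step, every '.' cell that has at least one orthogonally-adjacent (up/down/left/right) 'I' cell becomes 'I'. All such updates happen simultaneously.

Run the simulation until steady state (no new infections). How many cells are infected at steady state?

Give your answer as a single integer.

Answer: 27

Derivation:
Step 0 (initial): 1 infected
Step 1: +2 new -> 3 infected
Step 2: +3 new -> 6 infected
Step 3: +3 new -> 9 infected
Step 4: +5 new -> 14 infected
Step 5: +5 new -> 19 infected
Step 6: +2 new -> 21 infected
Step 7: +1 new -> 22 infected
Step 8: +1 new -> 23 infected
Step 9: +2 new -> 25 infected
Step 10: +1 new -> 26 infected
Step 11: +1 new -> 27 infected
Step 12: +0 new -> 27 infected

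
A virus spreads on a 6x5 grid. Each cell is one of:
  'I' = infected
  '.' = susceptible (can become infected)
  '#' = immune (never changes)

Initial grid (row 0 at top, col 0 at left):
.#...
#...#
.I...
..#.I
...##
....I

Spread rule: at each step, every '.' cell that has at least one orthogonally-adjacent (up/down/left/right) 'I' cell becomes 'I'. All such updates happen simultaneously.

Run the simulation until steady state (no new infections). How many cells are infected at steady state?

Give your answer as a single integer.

Answer: 23

Derivation:
Step 0 (initial): 3 infected
Step 1: +7 new -> 10 infected
Step 2: +5 new -> 15 infected
Step 3: +5 new -> 20 infected
Step 4: +2 new -> 22 infected
Step 5: +1 new -> 23 infected
Step 6: +0 new -> 23 infected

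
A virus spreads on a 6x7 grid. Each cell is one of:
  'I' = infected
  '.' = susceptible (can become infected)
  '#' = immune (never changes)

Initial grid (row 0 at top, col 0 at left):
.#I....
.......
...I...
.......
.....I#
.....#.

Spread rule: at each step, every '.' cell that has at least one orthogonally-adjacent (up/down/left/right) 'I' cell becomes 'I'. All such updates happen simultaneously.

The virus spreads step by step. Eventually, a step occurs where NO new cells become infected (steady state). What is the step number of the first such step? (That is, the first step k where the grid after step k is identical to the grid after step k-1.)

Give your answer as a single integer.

Answer: 7

Derivation:
Step 0 (initial): 3 infected
Step 1: +8 new -> 11 infected
Step 2: +10 new -> 21 infected
Step 3: +8 new -> 29 infected
Step 4: +6 new -> 35 infected
Step 5: +2 new -> 37 infected
Step 6: +1 new -> 38 infected
Step 7: +0 new -> 38 infected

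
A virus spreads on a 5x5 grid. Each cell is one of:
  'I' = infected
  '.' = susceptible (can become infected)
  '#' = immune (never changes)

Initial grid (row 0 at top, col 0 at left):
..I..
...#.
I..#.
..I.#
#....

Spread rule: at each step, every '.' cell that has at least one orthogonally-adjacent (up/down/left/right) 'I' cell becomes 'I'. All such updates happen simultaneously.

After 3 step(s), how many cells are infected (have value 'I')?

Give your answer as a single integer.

Answer: 20

Derivation:
Step 0 (initial): 3 infected
Step 1: +10 new -> 13 infected
Step 2: +5 new -> 18 infected
Step 3: +2 new -> 20 infected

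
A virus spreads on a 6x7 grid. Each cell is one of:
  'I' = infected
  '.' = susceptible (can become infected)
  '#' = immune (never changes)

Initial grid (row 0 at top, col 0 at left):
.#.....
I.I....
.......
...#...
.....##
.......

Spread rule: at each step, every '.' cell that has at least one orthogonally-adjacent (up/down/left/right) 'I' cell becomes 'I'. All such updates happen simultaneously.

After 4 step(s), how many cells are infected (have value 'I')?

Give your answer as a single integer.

Step 0 (initial): 2 infected
Step 1: +6 new -> 8 infected
Step 2: +6 new -> 14 infected
Step 3: +6 new -> 20 infected
Step 4: +8 new -> 28 infected

Answer: 28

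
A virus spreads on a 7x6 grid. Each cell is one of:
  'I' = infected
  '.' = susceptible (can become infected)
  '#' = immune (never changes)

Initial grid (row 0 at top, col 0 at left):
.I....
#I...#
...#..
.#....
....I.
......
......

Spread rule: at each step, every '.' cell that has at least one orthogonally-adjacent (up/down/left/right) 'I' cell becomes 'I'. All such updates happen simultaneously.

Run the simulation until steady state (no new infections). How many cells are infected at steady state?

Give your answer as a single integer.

Answer: 38

Derivation:
Step 0 (initial): 3 infected
Step 1: +8 new -> 11 infected
Step 2: +11 new -> 22 infected
Step 3: +9 new -> 31 infected
Step 4: +4 new -> 35 infected
Step 5: +2 new -> 37 infected
Step 6: +1 new -> 38 infected
Step 7: +0 new -> 38 infected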